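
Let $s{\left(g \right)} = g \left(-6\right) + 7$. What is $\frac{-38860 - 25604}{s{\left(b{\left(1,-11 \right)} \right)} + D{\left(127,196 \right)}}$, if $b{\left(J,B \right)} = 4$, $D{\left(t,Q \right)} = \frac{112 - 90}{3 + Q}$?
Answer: $\frac{12828336}{3361} \approx 3816.8$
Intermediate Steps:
$D{\left(t,Q \right)} = \frac{22}{3 + Q}$
$s{\left(g \right)} = 7 - 6 g$ ($s{\left(g \right)} = - 6 g + 7 = 7 - 6 g$)
$\frac{-38860 - 25604}{s{\left(b{\left(1,-11 \right)} \right)} + D{\left(127,196 \right)}} = \frac{-38860 - 25604}{\left(7 - 24\right) + \frac{22}{3 + 196}} = - \frac{64464}{\left(7 - 24\right) + \frac{22}{199}} = - \frac{64464}{-17 + 22 \cdot \frac{1}{199}} = - \frac{64464}{-17 + \frac{22}{199}} = - \frac{64464}{- \frac{3361}{199}} = \left(-64464\right) \left(- \frac{199}{3361}\right) = \frac{12828336}{3361}$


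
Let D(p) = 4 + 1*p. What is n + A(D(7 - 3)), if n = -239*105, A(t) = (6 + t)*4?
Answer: -25039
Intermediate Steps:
D(p) = 4 + p
A(t) = 24 + 4*t
n = -25095
n + A(D(7 - 3)) = -25095 + (24 + 4*(4 + (7 - 3))) = -25095 + (24 + 4*(4 + 4)) = -25095 + (24 + 4*8) = -25095 + (24 + 32) = -25095 + 56 = -25039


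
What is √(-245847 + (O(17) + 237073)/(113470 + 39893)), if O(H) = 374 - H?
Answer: I*√5782336598102253/153363 ≈ 495.83*I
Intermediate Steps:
√(-245847 + (O(17) + 237073)/(113470 + 39893)) = √(-245847 + ((374 - 1*17) + 237073)/(113470 + 39893)) = √(-245847 + ((374 - 17) + 237073)/153363) = √(-245847 + (357 + 237073)*(1/153363)) = √(-245847 + 237430*(1/153363)) = √(-245847 + 237430/153363) = √(-37703596031/153363) = I*√5782336598102253/153363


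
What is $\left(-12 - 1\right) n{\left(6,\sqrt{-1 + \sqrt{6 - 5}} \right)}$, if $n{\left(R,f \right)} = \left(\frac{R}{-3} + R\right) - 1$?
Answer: $-39$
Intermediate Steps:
$n{\left(R,f \right)} = -1 + \frac{2 R}{3}$ ($n{\left(R,f \right)} = \left(R \left(- \frac{1}{3}\right) + R\right) - 1 = \left(- \frac{R}{3} + R\right) - 1 = \frac{2 R}{3} - 1 = -1 + \frac{2 R}{3}$)
$\left(-12 - 1\right) n{\left(6,\sqrt{-1 + \sqrt{6 - 5}} \right)} = \left(-12 - 1\right) \left(-1 + \frac{2}{3} \cdot 6\right) = - 13 \left(-1 + 4\right) = \left(-13\right) 3 = -39$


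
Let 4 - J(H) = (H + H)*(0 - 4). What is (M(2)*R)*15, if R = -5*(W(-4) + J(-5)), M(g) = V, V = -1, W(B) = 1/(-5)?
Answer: -2715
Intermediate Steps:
W(B) = -⅕
M(g) = -1
J(H) = 4 + 8*H (J(H) = 4 - (H + H)*(0 - 4) = 4 - 2*H*(-4) = 4 - (-8)*H = 4 + 8*H)
R = 181 (R = -5*(-⅕ + (4 + 8*(-5))) = -5*(-⅕ + (4 - 40)) = -5*(-⅕ - 36) = -5*(-181/5) = 181)
(M(2)*R)*15 = -1*181*15 = -181*15 = -2715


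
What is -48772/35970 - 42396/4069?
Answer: -861718694/73180965 ≈ -11.775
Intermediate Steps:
-48772/35970 - 42396/4069 = -48772*1/35970 - 42396*1/4069 = -24386/17985 - 42396/4069 = -861718694/73180965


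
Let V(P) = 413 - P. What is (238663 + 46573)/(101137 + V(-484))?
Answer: 142618/51017 ≈ 2.7955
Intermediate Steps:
(238663 + 46573)/(101137 + V(-484)) = (238663 + 46573)/(101137 + (413 - 1*(-484))) = 285236/(101137 + (413 + 484)) = 285236/(101137 + 897) = 285236/102034 = 285236*(1/102034) = 142618/51017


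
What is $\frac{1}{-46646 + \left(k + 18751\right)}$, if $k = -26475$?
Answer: $- \frac{1}{54370} \approx -1.8392 \cdot 10^{-5}$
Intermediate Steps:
$\frac{1}{-46646 + \left(k + 18751\right)} = \frac{1}{-46646 + \left(-26475 + 18751\right)} = \frac{1}{-46646 - 7724} = \frac{1}{-54370} = - \frac{1}{54370}$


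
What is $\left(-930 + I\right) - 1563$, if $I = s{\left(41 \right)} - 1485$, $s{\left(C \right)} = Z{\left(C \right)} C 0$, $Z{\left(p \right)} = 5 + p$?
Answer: $-3978$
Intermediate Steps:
$s{\left(C \right)} = 0$ ($s{\left(C \right)} = \left(5 + C\right) C 0 = C \left(5 + C\right) 0 = 0$)
$I = -1485$ ($I = 0 - 1485 = -1485$)
$\left(-930 + I\right) - 1563 = \left(-930 - 1485\right) - 1563 = -2415 - 1563 = -3978$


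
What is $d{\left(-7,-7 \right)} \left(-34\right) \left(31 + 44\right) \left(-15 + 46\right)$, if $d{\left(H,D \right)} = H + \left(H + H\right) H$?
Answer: $-7193550$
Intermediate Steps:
$d{\left(H,D \right)} = H + 2 H^{2}$ ($d{\left(H,D \right)} = H + 2 H H = H + 2 H^{2}$)
$d{\left(-7,-7 \right)} \left(-34\right) \left(31 + 44\right) \left(-15 + 46\right) = - 7 \left(1 + 2 \left(-7\right)\right) \left(-34\right) \left(31 + 44\right) \left(-15 + 46\right) = - 7 \left(1 - 14\right) \left(-34\right) 75 \cdot 31 = \left(-7\right) \left(-13\right) \left(-34\right) 2325 = 91 \left(-34\right) 2325 = \left(-3094\right) 2325 = -7193550$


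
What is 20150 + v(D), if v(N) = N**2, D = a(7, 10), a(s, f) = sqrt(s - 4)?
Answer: 20153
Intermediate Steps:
a(s, f) = sqrt(-4 + s)
D = sqrt(3) (D = sqrt(-4 + 7) = sqrt(3) ≈ 1.7320)
20150 + v(D) = 20150 + (sqrt(3))**2 = 20150 + 3 = 20153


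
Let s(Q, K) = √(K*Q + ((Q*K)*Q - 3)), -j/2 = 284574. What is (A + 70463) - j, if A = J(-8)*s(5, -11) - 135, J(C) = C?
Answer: 639476 - 24*I*√37 ≈ 6.3948e+5 - 145.99*I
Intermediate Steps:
j = -569148 (j = -2*284574 = -569148)
s(Q, K) = √(-3 + K*Q + K*Q²) (s(Q, K) = √(K*Q + ((K*Q)*Q - 3)) = √(K*Q + (K*Q² - 3)) = √(K*Q + (-3 + K*Q²)) = √(-3 + K*Q + K*Q²))
A = -135 - 24*I*√37 (A = -8*√(-3 - 11*5 - 11*5²) - 135 = -8*√(-3 - 55 - 11*25) - 135 = -8*√(-3 - 55 - 275) - 135 = -24*I*√37 - 135 = -135 - 24*I*√37 ≈ -135.0 - 145.99*I)
(A + 70463) - j = ((-135 - 24*I*√37) + 70463) - 1*(-569148) = (70328 - 24*I*√37) + 569148 = 639476 - 24*I*√37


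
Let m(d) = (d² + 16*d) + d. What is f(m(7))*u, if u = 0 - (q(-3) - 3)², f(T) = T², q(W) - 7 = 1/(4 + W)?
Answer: -705600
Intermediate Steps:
q(W) = 7 + 1/(4 + W)
m(d) = d² + 17*d
u = -25 (u = 0 - ((29 + 7*(-3))/(4 - 3) - 3)² = 0 - ((29 - 21)/1 - 3)² = 0 - (1*8 - 3)² = 0 - (8 - 3)² = 0 - 1*5² = 0 - 1*25 = 0 - 25 = -25)
f(m(7))*u = (7*(17 + 7))²*(-25) = (7*24)²*(-25) = 168²*(-25) = 28224*(-25) = -705600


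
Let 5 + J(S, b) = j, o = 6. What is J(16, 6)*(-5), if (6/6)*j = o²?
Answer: -155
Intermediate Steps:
j = 36 (j = 6² = 36)
J(S, b) = 31 (J(S, b) = -5 + 36 = 31)
J(16, 6)*(-5) = 31*(-5) = -155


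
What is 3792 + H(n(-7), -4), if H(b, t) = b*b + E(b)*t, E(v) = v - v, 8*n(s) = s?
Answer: 242737/64 ≈ 3792.8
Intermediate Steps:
n(s) = s/8
E(v) = 0
H(b, t) = b² (H(b, t) = b*b + 0*t = b² + 0 = b²)
3792 + H(n(-7), -4) = 3792 + ((⅛)*(-7))² = 3792 + (-7/8)² = 3792 + 49/64 = 242737/64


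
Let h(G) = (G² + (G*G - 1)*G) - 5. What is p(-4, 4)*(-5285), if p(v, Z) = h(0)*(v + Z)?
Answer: 0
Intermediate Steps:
h(G) = -5 + G² + G*(-1 + G²) (h(G) = (G² + (G² - 1)*G) - 5 = (G² + (-1 + G²)*G) - 5 = (G² + G*(-1 + G²)) - 5 = -5 + G² + G*(-1 + G²))
p(v, Z) = -5*Z - 5*v (p(v, Z) = (-5 + 0² + 0³ - 1*0)*(v + Z) = (-5 + 0 + 0 + 0)*(Z + v) = -5*(Z + v) = -5*Z - 5*v)
p(-4, 4)*(-5285) = (-5*4 - 5*(-4))*(-5285) = (-20 + 20)*(-5285) = 0*(-5285) = 0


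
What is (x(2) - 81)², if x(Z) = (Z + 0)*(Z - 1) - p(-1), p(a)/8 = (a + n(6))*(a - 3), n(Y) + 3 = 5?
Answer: 2209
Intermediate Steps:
n(Y) = 2 (n(Y) = -3 + 5 = 2)
p(a) = 8*(-3 + a)*(2 + a) (p(a) = 8*((a + 2)*(a - 3)) = 8*((2 + a)*(-3 + a)) = 8*((-3 + a)*(2 + a)) = 8*(-3 + a)*(2 + a))
x(Z) = 32 + Z*(-1 + Z) (x(Z) = (Z + 0)*(Z - 1) - (-48 - 8*(-1) + 8*(-1)²) = Z*(-1 + Z) - (-48 + 8 + 8*1) = Z*(-1 + Z) - (-48 + 8 + 8) = Z*(-1 + Z) - 1*(-32) = Z*(-1 + Z) + 32 = 32 + Z*(-1 + Z))
(x(2) - 81)² = ((32 + 2² - 1*2) - 81)² = ((32 + 4 - 2) - 81)² = (34 - 81)² = (-47)² = 2209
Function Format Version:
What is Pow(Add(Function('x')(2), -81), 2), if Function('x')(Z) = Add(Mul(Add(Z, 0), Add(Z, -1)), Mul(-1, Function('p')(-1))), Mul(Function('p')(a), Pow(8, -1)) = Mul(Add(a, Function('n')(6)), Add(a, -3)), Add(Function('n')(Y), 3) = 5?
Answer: 2209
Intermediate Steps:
Function('n')(Y) = 2 (Function('n')(Y) = Add(-3, 5) = 2)
Function('p')(a) = Mul(8, Add(-3, a), Add(2, a)) (Function('p')(a) = Mul(8, Mul(Add(a, 2), Add(a, -3))) = Mul(8, Mul(Add(2, a), Add(-3, a))) = Mul(8, Mul(Add(-3, a), Add(2, a))) = Mul(8, Add(-3, a), Add(2, a)))
Function('x')(Z) = Add(32, Mul(Z, Add(-1, Z))) (Function('x')(Z) = Add(Mul(Add(Z, 0), Add(Z, -1)), Mul(-1, Add(-48, Mul(-8, -1), Mul(8, Pow(-1, 2))))) = Add(Mul(Z, Add(-1, Z)), Mul(-1, Add(-48, 8, Mul(8, 1)))) = Add(Mul(Z, Add(-1, Z)), Mul(-1, Add(-48, 8, 8))) = Add(Mul(Z, Add(-1, Z)), Mul(-1, -32)) = Add(Mul(Z, Add(-1, Z)), 32) = Add(32, Mul(Z, Add(-1, Z))))
Pow(Add(Function('x')(2), -81), 2) = Pow(Add(Add(32, Pow(2, 2), Mul(-1, 2)), -81), 2) = Pow(Add(Add(32, 4, -2), -81), 2) = Pow(Add(34, -81), 2) = Pow(-47, 2) = 2209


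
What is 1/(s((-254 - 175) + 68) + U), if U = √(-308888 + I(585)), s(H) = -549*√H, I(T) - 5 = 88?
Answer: 10431*I/108496966 + I*√308795/108496966 ≈ 0.00010126*I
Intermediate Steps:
I(T) = 93 (I(T) = 5 + 88 = 93)
U = I*√308795 (U = √(-308888 + 93) = √(-308795) = I*√308795 ≈ 555.69*I)
1/(s((-254 - 175) + 68) + U) = 1/(-549*√((-254 - 175) + 68) + I*√308795) = 1/(-549*√(-429 + 68) + I*√308795) = 1/(-10431*I + I*√308795)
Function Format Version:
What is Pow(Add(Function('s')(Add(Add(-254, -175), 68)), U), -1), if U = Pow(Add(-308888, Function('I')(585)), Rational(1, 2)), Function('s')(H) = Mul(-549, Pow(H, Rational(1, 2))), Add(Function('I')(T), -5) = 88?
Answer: Add(Mul(Rational(10431, 108496966), I), Mul(Rational(1, 108496966), I, Pow(308795, Rational(1, 2)))) ≈ Mul(0.00010126, I)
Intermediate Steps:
Function('I')(T) = 93 (Function('I')(T) = Add(5, 88) = 93)
U = Mul(I, Pow(308795, Rational(1, 2))) (U = Pow(Add(-308888, 93), Rational(1, 2)) = Pow(-308795, Rational(1, 2)) = Mul(I, Pow(308795, Rational(1, 2))) ≈ Mul(555.69, I))
Pow(Add(Function('s')(Add(Add(-254, -175), 68)), U), -1) = Pow(Add(Mul(-549, Pow(Add(Add(-254, -175), 68), Rational(1, 2))), Mul(I, Pow(308795, Rational(1, 2)))), -1) = Pow(Add(Mul(-549, Pow(Add(-429, 68), Rational(1, 2))), Mul(I, Pow(308795, Rational(1, 2)))), -1) = Pow(Add(Mul(-549, Pow(-361, Rational(1, 2))), Mul(I, Pow(308795, Rational(1, 2)))), -1) = Pow(Add(Mul(-549, Mul(19, I)), Mul(I, Pow(308795, Rational(1, 2)))), -1) = Pow(Add(Mul(-10431, I), Mul(I, Pow(308795, Rational(1, 2)))), -1)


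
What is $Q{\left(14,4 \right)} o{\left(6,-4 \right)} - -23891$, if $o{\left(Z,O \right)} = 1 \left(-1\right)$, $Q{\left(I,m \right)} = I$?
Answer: $23877$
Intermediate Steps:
$o{\left(Z,O \right)} = -1$
$Q{\left(14,4 \right)} o{\left(6,-4 \right)} - -23891 = 14 \left(-1\right) - -23891 = -14 + 23891 = 23877$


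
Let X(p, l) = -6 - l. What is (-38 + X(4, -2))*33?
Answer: -1386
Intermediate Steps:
(-38 + X(4, -2))*33 = (-38 + (-6 - 1*(-2)))*33 = (-38 + (-6 + 2))*33 = (-38 - 4)*33 = -42*33 = -1386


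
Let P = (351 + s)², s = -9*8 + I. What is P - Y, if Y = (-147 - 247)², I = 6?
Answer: -74011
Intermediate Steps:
s = -66 (s = -9*8 + 6 = -72 + 6 = -66)
Y = 155236 (Y = (-394)² = 155236)
P = 81225 (P = (351 - 66)² = 285² = 81225)
P - Y = 81225 - 1*155236 = 81225 - 155236 = -74011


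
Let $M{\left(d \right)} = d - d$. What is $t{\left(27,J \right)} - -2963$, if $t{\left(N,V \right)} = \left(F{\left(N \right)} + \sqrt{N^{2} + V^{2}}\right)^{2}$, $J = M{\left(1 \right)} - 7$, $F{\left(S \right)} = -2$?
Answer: $3745 - 4 \sqrt{778} \approx 3633.4$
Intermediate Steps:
$M{\left(d \right)} = 0$
$J = -7$ ($J = 0 - 7 = -7$)
$t{\left(N,V \right)} = \left(-2 + \sqrt{N^{2} + V^{2}}\right)^{2}$
$t{\left(27,J \right)} - -2963 = \left(-2 + \sqrt{27^{2} + \left(-7\right)^{2}}\right)^{2} - -2963 = \left(-2 + \sqrt{729 + 49}\right)^{2} + 2963 = \left(-2 + \sqrt{778}\right)^{2} + 2963 = 2963 + \left(-2 + \sqrt{778}\right)^{2}$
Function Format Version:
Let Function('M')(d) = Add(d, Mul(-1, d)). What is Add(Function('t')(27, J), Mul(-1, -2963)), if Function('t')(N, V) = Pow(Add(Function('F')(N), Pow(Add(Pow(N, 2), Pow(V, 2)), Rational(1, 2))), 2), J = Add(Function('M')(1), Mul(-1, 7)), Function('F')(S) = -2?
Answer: Add(3745, Mul(-4, Pow(778, Rational(1, 2)))) ≈ 3633.4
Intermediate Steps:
Function('M')(d) = 0
J = -7 (J = Add(0, Mul(-1, 7)) = Add(0, -7) = -7)
Function('t')(N, V) = Pow(Add(-2, Pow(Add(Pow(N, 2), Pow(V, 2)), Rational(1, 2))), 2)
Add(Function('t')(27, J), Mul(-1, -2963)) = Add(Pow(Add(-2, Pow(Add(Pow(27, 2), Pow(-7, 2)), Rational(1, 2))), 2), Mul(-1, -2963)) = Add(Pow(Add(-2, Pow(Add(729, 49), Rational(1, 2))), 2), 2963) = Add(Pow(Add(-2, Pow(778, Rational(1, 2))), 2), 2963) = Add(2963, Pow(Add(-2, Pow(778, Rational(1, 2))), 2))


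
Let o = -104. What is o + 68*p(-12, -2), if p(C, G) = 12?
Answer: 712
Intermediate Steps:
o + 68*p(-12, -2) = -104 + 68*12 = -104 + 816 = 712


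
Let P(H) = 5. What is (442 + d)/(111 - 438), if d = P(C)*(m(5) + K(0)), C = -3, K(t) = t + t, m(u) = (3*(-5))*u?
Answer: -67/327 ≈ -0.20489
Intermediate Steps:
m(u) = -15*u
K(t) = 2*t
d = -375 (d = 5*(-15*5 + 2*0) = 5*(-75 + 0) = 5*(-75) = -375)
(442 + d)/(111 - 438) = (442 - 375)/(111 - 438) = 67/(-327) = 67*(-1/327) = -67/327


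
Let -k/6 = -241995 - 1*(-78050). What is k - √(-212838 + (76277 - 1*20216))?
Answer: 983670 - I*√156777 ≈ 9.8367e+5 - 395.95*I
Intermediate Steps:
k = 983670 (k = -6*(-241995 - 1*(-78050)) = -6*(-241995 + 78050) = -6*(-163945) = 983670)
k - √(-212838 + (76277 - 1*20216)) = 983670 - √(-212838 + (76277 - 1*20216)) = 983670 - √(-212838 + (76277 - 20216)) = 983670 - √(-212838 + 56061) = 983670 - √(-156777) = 983670 - I*√156777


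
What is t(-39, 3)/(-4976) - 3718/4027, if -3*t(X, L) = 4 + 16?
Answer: -13855441/15028764 ≈ -0.92193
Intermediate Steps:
t(X, L) = -20/3 (t(X, L) = -(4 + 16)/3 = -⅓*20 = -20/3)
t(-39, 3)/(-4976) - 3718/4027 = -20/3/(-4976) - 3718/4027 = -20/3*(-1/4976) - 3718*1/4027 = 5/3732 - 3718/4027 = -13855441/15028764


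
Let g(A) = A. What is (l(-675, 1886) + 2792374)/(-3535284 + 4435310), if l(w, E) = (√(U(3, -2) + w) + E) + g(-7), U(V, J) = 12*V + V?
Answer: 2794253/900026 + I*√159/450013 ≈ 3.1046 + 2.802e-5*I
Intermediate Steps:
U(V, J) = 13*V
l(w, E) = -7 + E + √(39 + w) (l(w, E) = (√(13*3 + w) + E) - 7 = (√(39 + w) + E) - 7 = (E + √(39 + w)) - 7 = -7 + E + √(39 + w))
(l(-675, 1886) + 2792374)/(-3535284 + 4435310) = ((-7 + 1886 + √(39 - 675)) + 2792374)/(-3535284 + 4435310) = ((-7 + 1886 + √(-636)) + 2792374)/900026 = ((-7 + 1886 + 2*I*√159) + 2792374)*(1/900026) = ((1879 + 2*I*√159) + 2792374)*(1/900026) = (2794253 + 2*I*√159)*(1/900026) = 2794253/900026 + I*√159/450013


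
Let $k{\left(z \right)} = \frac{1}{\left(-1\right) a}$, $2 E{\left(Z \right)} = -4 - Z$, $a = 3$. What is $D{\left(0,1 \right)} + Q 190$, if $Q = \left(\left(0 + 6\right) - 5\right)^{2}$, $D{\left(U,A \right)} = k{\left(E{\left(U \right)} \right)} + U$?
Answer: $\frac{569}{3} \approx 189.67$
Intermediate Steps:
$E{\left(Z \right)} = -2 - \frac{Z}{2}$ ($E{\left(Z \right)} = \frac{-4 - Z}{2} = -2 - \frac{Z}{2}$)
$k{\left(z \right)} = - \frac{1}{3}$ ($k{\left(z \right)} = \frac{1}{\left(-1\right) 3} = \frac{1}{-3} = - \frac{1}{3}$)
$D{\left(U,A \right)} = - \frac{1}{3} + U$
$Q = 1$ ($Q = \left(6 - 5\right)^{2} = 1^{2} = 1$)
$D{\left(0,1 \right)} + Q 190 = \left(- \frac{1}{3} + 0\right) + 1 \cdot 190 = - \frac{1}{3} + 190 = \frac{569}{3}$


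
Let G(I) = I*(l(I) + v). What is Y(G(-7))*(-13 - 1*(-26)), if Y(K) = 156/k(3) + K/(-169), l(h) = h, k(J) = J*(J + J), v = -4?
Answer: 4163/39 ≈ 106.74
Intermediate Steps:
k(J) = 2*J² (k(J) = J*(2*J) = 2*J²)
G(I) = I*(-4 + I) (G(I) = I*(I - 4) = I*(-4 + I))
Y(K) = 26/3 - K/169 (Y(K) = 156/((2*3²)) + K/(-169) = 156/((2*9)) + K*(-1/169) = 156/18 - K/169 = 156*(1/18) - K/169 = 26/3 - K/169)
Y(G(-7))*(-13 - 1*(-26)) = (26/3 - (-7)*(-4 - 7)/169)*(-13 - 1*(-26)) = (26/3 - (-7)*(-11)/169)*(-13 + 26) = (26/3 - 1/169*77)*13 = (26/3 - 77/169)*13 = (4163/507)*13 = 4163/39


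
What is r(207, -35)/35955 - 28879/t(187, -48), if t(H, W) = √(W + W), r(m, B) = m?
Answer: 23/3995 + 28879*I*√6/24 ≈ 0.0057572 + 2947.4*I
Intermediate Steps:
t(H, W) = √2*√W (t(H, W) = √(2*W) = √2*√W)
r(207, -35)/35955 - 28879/t(187, -48) = 207/35955 - 28879*(-I*√6/24) = 207*(1/35955) - 28879*(-I*√6/24) = 23/3995 - 28879*(-I*√6/24) = 23/3995 - (-28879)*I*√6/24 = 23/3995 + 28879*I*√6/24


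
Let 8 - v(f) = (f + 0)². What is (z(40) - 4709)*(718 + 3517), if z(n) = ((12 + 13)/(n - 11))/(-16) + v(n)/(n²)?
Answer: -46277172249/2320 ≈ -1.9947e+7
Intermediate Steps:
v(f) = 8 - f² (v(f) = 8 - (f + 0)² = 8 - f²)
z(n) = -25/(16*(-11 + n)) + (8 - n²)/n² (z(n) = ((12 + 13)/(n - 11))/(-16) + (8 - n²)/(n²) = (25/(-11 + n))*(-1/16) + (8 - n²)/n² = -25/(16*(-11 + n)) + (8 - n²)/n²)
(z(40) - 4709)*(718 + 3517) = ((-88 + (151/16)*40² - 1*40*(-8 + 40²))/(40²*(-11 + 40)) - 4709)*(718 + 3517) = ((1/1600)*(-88 + (151/16)*1600 - 1*40*(-8 + 1600))/29 - 4709)*4235 = ((1/1600)*(1/29)*(-88 + 15100 - 1*40*1592) - 4709)*4235 = ((1/1600)*(1/29)*(-88 + 15100 - 63680) - 4709)*4235 = ((1/1600)*(1/29)*(-48668) - 4709)*4235 = (-12167/11600 - 4709)*4235 = -54636567/11600*4235 = -46277172249/2320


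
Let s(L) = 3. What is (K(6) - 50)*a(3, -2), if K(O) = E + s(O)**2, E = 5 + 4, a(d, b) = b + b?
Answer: 128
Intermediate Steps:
a(d, b) = 2*b
E = 9
K(O) = 18 (K(O) = 9 + 3**2 = 9 + 9 = 18)
(K(6) - 50)*a(3, -2) = (18 - 50)*(2*(-2)) = -32*(-4) = 128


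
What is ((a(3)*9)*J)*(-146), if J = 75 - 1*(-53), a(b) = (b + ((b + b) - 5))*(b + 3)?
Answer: -4036608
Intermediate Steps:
a(b) = (-5 + 3*b)*(3 + b) (a(b) = (b + (2*b - 5))*(3 + b) = (b + (-5 + 2*b))*(3 + b) = (-5 + 3*b)*(3 + b))
J = 128 (J = 75 + 53 = 128)
((a(3)*9)*J)*(-146) = (((-15 + 3*3² + 4*3)*9)*128)*(-146) = (((-15 + 3*9 + 12)*9)*128)*(-146) = (((-15 + 27 + 12)*9)*128)*(-146) = ((24*9)*128)*(-146) = (216*128)*(-146) = 27648*(-146) = -4036608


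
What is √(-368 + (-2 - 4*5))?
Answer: I*√390 ≈ 19.748*I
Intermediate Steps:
√(-368 + (-2 - 4*5)) = √(-368 + (-2 - 20)) = √(-368 - 22) = √(-390) = I*√390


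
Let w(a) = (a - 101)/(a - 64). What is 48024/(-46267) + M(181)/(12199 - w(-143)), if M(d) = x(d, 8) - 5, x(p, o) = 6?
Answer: -121248573507/116821815383 ≈ -1.0379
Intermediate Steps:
w(a) = (-101 + a)/(-64 + a)
M(d) = 1 (M(d) = 6 - 5 = 1)
48024/(-46267) + M(181)/(12199 - w(-143)) = 48024/(-46267) + 1/(12199 - (-101 - 143)/(-64 - 143)) = 48024*(-1/46267) + 1/(12199 - (-244)/(-207)) = -48024/46267 + 1/(12199 - (-1)*(-244)/207) = -48024/46267 + 1/(12199 - 1*244/207) = -48024/46267 + 1/(12199 - 244/207) = -48024/46267 + 1/(2524949/207) = -48024/46267 + 1*(207/2524949) = -48024/46267 + 207/2524949 = -121248573507/116821815383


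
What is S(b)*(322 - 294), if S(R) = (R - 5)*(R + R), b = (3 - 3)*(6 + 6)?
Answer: 0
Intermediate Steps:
b = 0 (b = 0*12 = 0)
S(R) = 2*R*(-5 + R) (S(R) = (-5 + R)*(2*R) = 2*R*(-5 + R))
S(b)*(322 - 294) = (2*0*(-5 + 0))*(322 - 294) = (2*0*(-5))*28 = 0*28 = 0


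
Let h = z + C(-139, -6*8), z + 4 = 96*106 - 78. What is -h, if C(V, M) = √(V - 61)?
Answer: -10094 - 10*I*√2 ≈ -10094.0 - 14.142*I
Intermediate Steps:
C(V, M) = √(-61 + V)
z = 10094 (z = -4 + (96*106 - 78) = -4 + (10176 - 78) = -4 + 10098 = 10094)
h = 10094 + 10*I*√2 (h = 10094 + √(-61 - 139) = 10094 + √(-200) = 10094 + 10*I*√2 ≈ 10094.0 + 14.142*I)
-h = -(10094 + 10*I*√2) = -10094 - 10*I*√2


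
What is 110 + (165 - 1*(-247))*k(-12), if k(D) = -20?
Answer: -8130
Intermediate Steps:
110 + (165 - 1*(-247))*k(-12) = 110 + (165 - 1*(-247))*(-20) = 110 + (165 + 247)*(-20) = 110 + 412*(-20) = 110 - 8240 = -8130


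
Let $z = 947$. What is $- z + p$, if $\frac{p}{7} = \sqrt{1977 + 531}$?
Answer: $-947 + 14 \sqrt{627} \approx -596.44$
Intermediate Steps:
$p = 14 \sqrt{627}$ ($p = 7 \sqrt{1977 + 531} = 7 \sqrt{2508} = 7 \cdot 2 \sqrt{627} = 14 \sqrt{627} \approx 350.56$)
$- z + p = \left(-1\right) 947 + 14 \sqrt{627} = -947 + 14 \sqrt{627}$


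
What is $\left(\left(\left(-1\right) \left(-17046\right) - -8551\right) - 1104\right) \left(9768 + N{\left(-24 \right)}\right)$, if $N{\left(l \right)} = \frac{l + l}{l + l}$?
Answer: $239272117$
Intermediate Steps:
$N{\left(l \right)} = 1$ ($N{\left(l \right)} = \frac{2 l}{2 l} = 2 l \frac{1}{2 l} = 1$)
$\left(\left(\left(-1\right) \left(-17046\right) - -8551\right) - 1104\right) \left(9768 + N{\left(-24 \right)}\right) = \left(\left(\left(-1\right) \left(-17046\right) - -8551\right) - 1104\right) \left(9768 + 1\right) = \left(\left(17046 + 8551\right) - 1104\right) 9769 = \left(25597 - 1104\right) 9769 = 24493 \cdot 9769 = 239272117$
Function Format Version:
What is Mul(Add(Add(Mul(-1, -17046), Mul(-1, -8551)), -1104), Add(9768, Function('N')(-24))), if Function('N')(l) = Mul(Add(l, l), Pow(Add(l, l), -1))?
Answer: 239272117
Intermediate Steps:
Function('N')(l) = 1 (Function('N')(l) = Mul(Mul(2, l), Pow(Mul(2, l), -1)) = Mul(Mul(2, l), Mul(Rational(1, 2), Pow(l, -1))) = 1)
Mul(Add(Add(Mul(-1, -17046), Mul(-1, -8551)), -1104), Add(9768, Function('N')(-24))) = Mul(Add(Add(Mul(-1, -17046), Mul(-1, -8551)), -1104), Add(9768, 1)) = Mul(Add(Add(17046, 8551), -1104), 9769) = Mul(Add(25597, -1104), 9769) = Mul(24493, 9769) = 239272117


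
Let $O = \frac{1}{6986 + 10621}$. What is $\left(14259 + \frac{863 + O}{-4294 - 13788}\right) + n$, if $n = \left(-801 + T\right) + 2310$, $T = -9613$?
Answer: $\frac{979775382064}{159184887} \approx 6155.0$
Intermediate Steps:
$O = \frac{1}{17607} \approx 5.6796 \cdot 10^{-5}$
$n = -8104$ ($n = \left(-801 - 9613\right) + 2310 = -10414 + 2310 = -8104$)
$\left(14259 + \frac{863 + O}{-4294 - 13788}\right) + n = \left(14259 + \frac{863 + \frac{1}{17607}}{-4294 - 13788}\right) - 8104 = \left(14259 + \frac{15194842}{17607 \left(-18082\right)}\right) - 8104 = \left(14259 + \frac{15194842}{17607} \left(- \frac{1}{18082}\right)\right) - 8104 = \left(14259 - \frac{7597421}{159184887}\right) - 8104 = \frac{2269809706312}{159184887} - 8104 = \frac{979775382064}{159184887}$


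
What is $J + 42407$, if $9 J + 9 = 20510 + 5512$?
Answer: $\frac{135892}{3} \approx 45297.0$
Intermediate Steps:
$J = \frac{8671}{3}$ ($J = -1 + \frac{20510 + 5512}{9} = -1 + \frac{1}{9} \cdot 26022 = -1 + \frac{8674}{3} = \frac{8671}{3} \approx 2890.3$)
$J + 42407 = \frac{8671}{3} + 42407 = \frac{135892}{3}$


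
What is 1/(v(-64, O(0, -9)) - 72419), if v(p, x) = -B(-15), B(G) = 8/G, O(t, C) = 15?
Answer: -15/1086277 ≈ -1.3809e-5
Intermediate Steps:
v(p, x) = 8/15 (v(p, x) = -8/(-15) = -8*(-1)/15 = -1*(-8/15) = 8/15)
1/(v(-64, O(0, -9)) - 72419) = 1/(8/15 - 72419) = 1/(-1086277/15) = -15/1086277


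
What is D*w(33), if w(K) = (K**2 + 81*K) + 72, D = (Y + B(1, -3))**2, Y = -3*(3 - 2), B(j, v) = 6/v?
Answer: 95850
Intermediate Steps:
Y = -3 (Y = -3*1 = -3)
D = 25 (D = (-3 + 6/(-3))**2 = (-3 + 6*(-1/3))**2 = (-3 - 2)**2 = (-5)**2 = 25)
w(K) = 72 + K**2 + 81*K
D*w(33) = 25*(72 + 33**2 + 81*33) = 25*(72 + 1089 + 2673) = 25*3834 = 95850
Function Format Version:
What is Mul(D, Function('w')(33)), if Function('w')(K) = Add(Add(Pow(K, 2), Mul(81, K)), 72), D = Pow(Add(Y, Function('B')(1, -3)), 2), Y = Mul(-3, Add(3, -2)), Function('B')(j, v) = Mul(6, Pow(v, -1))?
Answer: 95850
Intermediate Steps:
Y = -3 (Y = Mul(-3, 1) = -3)
D = 25 (D = Pow(Add(-3, Mul(6, Pow(-3, -1))), 2) = Pow(Add(-3, Mul(6, Rational(-1, 3))), 2) = Pow(Add(-3, -2), 2) = Pow(-5, 2) = 25)
Function('w')(K) = Add(72, Pow(K, 2), Mul(81, K))
Mul(D, Function('w')(33)) = Mul(25, Add(72, Pow(33, 2), Mul(81, 33))) = Mul(25, Add(72, 1089, 2673)) = Mul(25, 3834) = 95850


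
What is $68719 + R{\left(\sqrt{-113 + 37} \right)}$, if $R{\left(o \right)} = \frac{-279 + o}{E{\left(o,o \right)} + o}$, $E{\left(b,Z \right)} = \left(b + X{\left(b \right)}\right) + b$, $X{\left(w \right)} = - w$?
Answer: $\frac{137439}{2} + \frac{279 i \sqrt{19}}{76} \approx 68720.0 + 16.002 i$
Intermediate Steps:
$E{\left(b,Z \right)} = b$ ($E{\left(b,Z \right)} = \left(b - b\right) + b = 0 + b = b$)
$R{\left(o \right)} = \frac{-279 + o}{2 o}$ ($R{\left(o \right)} = \frac{-279 + o}{o + o} = \frac{-279 + o}{2 o}$)
$68719 + R{\left(\sqrt{-113 + 37} \right)} = 68719 + \frac{-279 + \sqrt{-113 + 37}}{2 \sqrt{-113 + 37}} = 68719 + \frac{-279 + \sqrt{-76}}{2 \sqrt{-76}} = 68719 + \frac{-279 + 2 i \sqrt{19}}{2 \cdot 2 i \sqrt{19}} = 68719 + \frac{- \frac{i \sqrt{19}}{38} \left(-279 + 2 i \sqrt{19}\right)}{2} = 68719 - \frac{i \sqrt{19} \left(-279 + 2 i \sqrt{19}\right)}{76}$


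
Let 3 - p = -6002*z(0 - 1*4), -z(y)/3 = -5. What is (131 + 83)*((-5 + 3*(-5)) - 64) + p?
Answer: 72057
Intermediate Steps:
z(y) = 15 (z(y) = -3*(-5) = 15)
p = 90033 (p = 3 - (-6002)*15 = 3 - 1*(-90030) = 3 + 90030 = 90033)
(131 + 83)*((-5 + 3*(-5)) - 64) + p = (131 + 83)*((-5 + 3*(-5)) - 64) + 90033 = 214*((-5 - 15) - 64) + 90033 = 214*(-20 - 64) + 90033 = 214*(-84) + 90033 = -17976 + 90033 = 72057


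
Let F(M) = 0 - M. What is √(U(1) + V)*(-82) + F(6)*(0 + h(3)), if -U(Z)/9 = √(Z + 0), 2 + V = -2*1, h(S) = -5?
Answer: 30 - 82*I*√13 ≈ 30.0 - 295.66*I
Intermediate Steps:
F(M) = -M
V = -4 (V = -2 - 2*1 = -2 - 2 = -4)
U(Z) = -9*√Z (U(Z) = -9*√(Z + 0) = -9*√Z)
√(U(1) + V)*(-82) + F(6)*(0 + h(3)) = √(-9*√1 - 4)*(-82) + (-1*6)*(0 - 5) = √(-9*1 - 4)*(-82) - 6*(-5) = √(-9 - 4)*(-82) + 30 = √(-13)*(-82) + 30 = (I*√13)*(-82) + 30 = -82*I*√13 + 30 = 30 - 82*I*√13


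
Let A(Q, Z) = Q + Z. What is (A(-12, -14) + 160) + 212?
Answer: 346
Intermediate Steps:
(A(-12, -14) + 160) + 212 = ((-12 - 14) + 160) + 212 = (-26 + 160) + 212 = 134 + 212 = 346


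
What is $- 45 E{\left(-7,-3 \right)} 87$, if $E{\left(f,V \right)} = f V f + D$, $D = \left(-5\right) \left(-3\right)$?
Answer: $516780$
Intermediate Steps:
$D = 15$
$E{\left(f,V \right)} = 15 + V f^{2}$ ($E{\left(f,V \right)} = f V f + 15 = V f f + 15 = V f^{2} + 15 = 15 + V f^{2}$)
$- 45 E{\left(-7,-3 \right)} 87 = - 45 \left(15 - 3 \left(-7\right)^{2}\right) 87 = - 45 \left(15 - 147\right) 87 = \left(-45\right) \left(-132\right) 87 = 5940 \cdot 87 = 516780$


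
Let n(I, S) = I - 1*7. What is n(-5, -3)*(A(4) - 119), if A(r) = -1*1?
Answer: 1440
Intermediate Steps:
n(I, S) = -7 + I (n(I, S) = I - 7 = -7 + I)
A(r) = -1
n(-5, -3)*(A(4) - 119) = (-7 - 5)*(-1 - 119) = -12*(-120) = 1440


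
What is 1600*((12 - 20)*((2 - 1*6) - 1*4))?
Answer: 102400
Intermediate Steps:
1600*((12 - 20)*((2 - 1*6) - 1*4)) = 1600*(-8*((2 - 6) - 4)) = 1600*(-8*(-4 - 4)) = 1600*(-8*(-8)) = 1600*64 = 102400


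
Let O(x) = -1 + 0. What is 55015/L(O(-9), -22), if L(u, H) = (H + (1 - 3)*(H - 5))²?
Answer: 55015/1024 ≈ 53.726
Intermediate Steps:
O(x) = -1
L(u, H) = (10 - H)² (L(u, H) = (H - 2*(-5 + H))² = (H + (10 - 2*H))² = (10 - H)²)
55015/L(O(-9), -22) = 55015/((-10 - 22)²) = 55015/((-32)²) = 55015/1024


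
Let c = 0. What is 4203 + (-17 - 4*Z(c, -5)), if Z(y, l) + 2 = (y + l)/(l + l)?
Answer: 4192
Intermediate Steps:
Z(y, l) = -2 + (l + y)/(2*l) (Z(y, l) = -2 + (y + l)/(l + l) = -2 + (l + y)/((2*l)) = -2 + (l + y)*(1/(2*l)) = -2 + (l + y)/(2*l))
4203 + (-17 - 4*Z(c, -5)) = 4203 + (-17 - 2*(0 - 3*(-5))/(-5)) = 4203 + (-17 - 2*(-1)*(0 + 15)/5) = 4203 + (-17 - 2*(-1)*15/5) = 4203 + (-17 - 4*(-3/2)) = 4203 + (-17 + 6) = 4203 - 11 = 4192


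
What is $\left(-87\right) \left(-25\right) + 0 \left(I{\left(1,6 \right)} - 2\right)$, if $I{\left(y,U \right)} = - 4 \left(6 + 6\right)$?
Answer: $2175$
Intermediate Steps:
$I{\left(y,U \right)} = -48$ ($I{\left(y,U \right)} = \left(-4\right) 12 = -48$)
$\left(-87\right) \left(-25\right) + 0 \left(I{\left(1,6 \right)} - 2\right) = \left(-87\right) \left(-25\right) + 0 \left(-48 - 2\right) = 2175 + 0 \left(-50\right) = 2175 + 0 = 2175$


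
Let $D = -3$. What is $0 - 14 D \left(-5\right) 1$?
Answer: $-210$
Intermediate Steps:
$0 - 14 D \left(-5\right) 1 = 0 - 14 \left(-3\right) \left(-5\right) 1 = 0 - 14 \cdot 15 \cdot 1 = 0 - 210 = -210$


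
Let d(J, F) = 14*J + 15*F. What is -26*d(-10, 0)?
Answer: 3640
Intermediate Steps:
-26*d(-10, 0) = -26*(14*(-10) + 15*0) = -26*(-140 + 0) = -26*(-140) = 3640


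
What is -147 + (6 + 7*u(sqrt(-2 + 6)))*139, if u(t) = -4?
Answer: -3205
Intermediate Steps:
-147 + (6 + 7*u(sqrt(-2 + 6)))*139 = -147 + (6 + 7*(-4))*139 = -147 + (6 - 28)*139 = -147 - 22*139 = -147 - 3058 = -3205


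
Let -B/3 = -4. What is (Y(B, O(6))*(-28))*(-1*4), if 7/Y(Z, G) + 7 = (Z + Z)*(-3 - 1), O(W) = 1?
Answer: -784/103 ≈ -7.6116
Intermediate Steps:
B = 12 (B = -3*(-4) = 12)
Y(Z, G) = 7/(-7 - 8*Z) (Y(Z, G) = 7/(-7 + (Z + Z)*(-3 - 1)) = 7/(-7 + (2*Z)*(-4)) = 7/(-7 - 8*Z))
(Y(B, O(6))*(-28))*(-1*4) = (-7/(7 + 8*12)*(-28))*(-1*4) = (-7/(7 + 96)*(-28))*(-4) = (-7/103*(-28))*(-4) = (-7*1/103*(-28))*(-4) = -7/103*(-28)*(-4) = (196/103)*(-4) = -784/103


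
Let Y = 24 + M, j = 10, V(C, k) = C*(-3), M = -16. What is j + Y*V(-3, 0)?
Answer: 82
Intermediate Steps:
V(C, k) = -3*C
Y = 8 (Y = 24 - 16 = 8)
j + Y*V(-3, 0) = 10 + 8*(-3*(-3)) = 10 + 8*9 = 10 + 72 = 82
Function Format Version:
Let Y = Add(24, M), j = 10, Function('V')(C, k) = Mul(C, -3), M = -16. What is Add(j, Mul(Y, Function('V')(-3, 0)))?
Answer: 82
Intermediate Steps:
Function('V')(C, k) = Mul(-3, C)
Y = 8 (Y = Add(24, -16) = 8)
Add(j, Mul(Y, Function('V')(-3, 0))) = Add(10, Mul(8, Mul(-3, -3))) = Add(10, Mul(8, 9)) = Add(10, 72) = 82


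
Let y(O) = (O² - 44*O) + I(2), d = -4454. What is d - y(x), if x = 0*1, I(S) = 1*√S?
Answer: -4454 - √2 ≈ -4455.4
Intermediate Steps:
I(S) = √S
x = 0
y(O) = √2 + O² - 44*O (y(O) = (O² - 44*O) + √2 = √2 + O² - 44*O)
d - y(x) = -4454 - (√2 + 0² - 44*0) = -4454 - (√2 + 0 + 0) = -4454 - √2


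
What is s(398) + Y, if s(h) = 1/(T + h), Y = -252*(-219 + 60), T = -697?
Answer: 11980331/299 ≈ 40068.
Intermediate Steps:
Y = 40068 (Y = -252*(-159) = 40068)
s(h) = 1/(-697 + h)
s(398) + Y = 1/(-697 + 398) + 40068 = 1/(-299) + 40068 = -1/299 + 40068 = 11980331/299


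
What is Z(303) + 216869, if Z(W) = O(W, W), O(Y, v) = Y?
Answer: 217172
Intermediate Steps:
Z(W) = W
Z(303) + 216869 = 303 + 216869 = 217172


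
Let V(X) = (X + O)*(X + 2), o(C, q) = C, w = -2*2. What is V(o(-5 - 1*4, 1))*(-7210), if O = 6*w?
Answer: -1665510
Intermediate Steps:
w = -4
O = -24 (O = 6*(-4) = -24)
V(X) = (-24 + X)*(2 + X) (V(X) = (X - 24)*(X + 2) = (-24 + X)*(2 + X))
V(o(-5 - 1*4, 1))*(-7210) = (-48 + (-5 - 1*4)² - 22*(-5 - 1*4))*(-7210) = (-48 + (-5 - 4)² - 22*(-5 - 4))*(-7210) = (-48 + (-9)² - 22*(-9))*(-7210) = (-48 + 81 + 198)*(-7210) = 231*(-7210) = -1665510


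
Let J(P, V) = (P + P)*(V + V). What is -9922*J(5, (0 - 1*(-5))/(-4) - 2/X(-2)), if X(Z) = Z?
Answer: 49610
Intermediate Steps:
J(P, V) = 4*P*V (J(P, V) = (2*P)*(2*V) = 4*P*V)
-9922*J(5, (0 - 1*(-5))/(-4) - 2/X(-2)) = -39688*5*((0 - 1*(-5))/(-4) - 2/(-2)) = -39688*5*((0 + 5)*(-¼) - 2*(-½)) = -39688*5*(5*(-¼) + 1) = -39688*5*(-5/4 + 1) = -39688*5*(-1)/4 = -9922*(-5) = 49610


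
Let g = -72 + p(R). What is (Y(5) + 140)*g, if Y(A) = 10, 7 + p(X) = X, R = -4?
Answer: -12450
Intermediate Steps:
p(X) = -7 + X
g = -83 (g = -72 + (-7 - 4) = -72 - 11 = -83)
(Y(5) + 140)*g = (10 + 140)*(-83) = 150*(-83) = -12450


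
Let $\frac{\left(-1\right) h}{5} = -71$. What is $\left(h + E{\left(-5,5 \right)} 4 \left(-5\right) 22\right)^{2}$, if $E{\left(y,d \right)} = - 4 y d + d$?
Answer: $2101764025$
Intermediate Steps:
$E{\left(y,d \right)} = d - 4 d y$ ($E{\left(y,d \right)} = - 4 d y + d = d - 4 d y$)
$h = 355$ ($h = \left(-5\right) \left(-71\right) = 355$)
$\left(h + E{\left(-5,5 \right)} 4 \left(-5\right) 22\right)^{2} = \left(355 + 5 \left(1 - -20\right) 4 \left(-5\right) 22\right)^{2} = \left(355 + 5 \left(1 + 20\right) 4 \left(-5\right) 22\right)^{2} = \left(355 + 5 \cdot 21 \cdot 4 \left(-5\right) 22\right)^{2} = \left(355 + 105 \cdot 4 \left(-5\right) 22\right)^{2} = \left(355 + 420 \left(-5\right) 22\right)^{2} = \left(355 - 46200\right)^{2} = \left(-45845\right)^{2} = 2101764025$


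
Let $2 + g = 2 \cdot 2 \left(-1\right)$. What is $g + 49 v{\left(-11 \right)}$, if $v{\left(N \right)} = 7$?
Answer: $337$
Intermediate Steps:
$g = -6$ ($g = -2 + 2 \cdot 2 \left(-1\right) = -2 + 4 \left(-1\right) = -2 - 4 = -6$)
$g + 49 v{\left(-11 \right)} = -6 + 49 \cdot 7 = -6 + 343 = 337$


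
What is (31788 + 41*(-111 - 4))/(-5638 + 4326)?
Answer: -27073/1312 ≈ -20.635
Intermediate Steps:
(31788 + 41*(-111 - 4))/(-5638 + 4326) = (31788 + 41*(-115))/(-1312) = (31788 - 4715)*(-1/1312) = 27073*(-1/1312) = -27073/1312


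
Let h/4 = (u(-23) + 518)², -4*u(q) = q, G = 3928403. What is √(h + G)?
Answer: √20102637/2 ≈ 2241.8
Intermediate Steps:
u(q) = -q/4
h = 4389025/4 (h = 4*(-¼*(-23) + 518)² = 4*(23/4 + 518)² = 4*(2095/4)² = 4*(4389025/16) = 4389025/4 ≈ 1.0973e+6)
√(h + G) = √(4389025/4 + 3928403) = √(20102637/4) = √20102637/2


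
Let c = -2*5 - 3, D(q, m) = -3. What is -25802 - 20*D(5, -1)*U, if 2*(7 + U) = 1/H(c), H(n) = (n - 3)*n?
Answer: -2727073/104 ≈ -26222.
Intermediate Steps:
c = -13 (c = -10 - 3 = -13)
H(n) = n*(-3 + n) (H(n) = (-3 + n)*n = n*(-3 + n))
U = -2911/416 (U = -7 + 1/(2*((-13*(-3 - 13)))) = -7 + 1/(2*((-13*(-16)))) = -7 + (1/2)/208 = -7 + (1/2)*(1/208) = -7 + 1/416 = -2911/416 ≈ -6.9976)
-25802 - 20*D(5, -1)*U = -25802 - 20*(-3)*(-2911)/416 = -25802 - (-60)*(-2911)/416 = -25802 - 1*43665/104 = -25802 - 43665/104 = -2727073/104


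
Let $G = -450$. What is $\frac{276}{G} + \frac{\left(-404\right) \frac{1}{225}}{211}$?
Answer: $- \frac{29522}{47475} \approx -0.62184$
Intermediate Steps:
$\frac{276}{G} + \frac{\left(-404\right) \frac{1}{225}}{211} = \frac{276}{-450} + \frac{\left(-404\right) \frac{1}{225}}{211} = 276 \left(- \frac{1}{450}\right) + \left(-404\right) \frac{1}{225} \cdot \frac{1}{211} = - \frac{46}{75} - \frac{404}{47475} = - \frac{29522}{47475}$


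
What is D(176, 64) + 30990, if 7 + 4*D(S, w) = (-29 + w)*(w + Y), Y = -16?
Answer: 125633/4 ≈ 31408.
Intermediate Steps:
D(S, w) = -7/4 + (-29 + w)*(-16 + w)/4 (D(S, w) = -7/4 + ((-29 + w)*(w - 16))/4 = -7/4 + ((-29 + w)*(-16 + w))/4 = -7/4 + (-29 + w)*(-16 + w)/4)
D(176, 64) + 30990 = (457/4 - 45/4*64 + (¼)*64²) + 30990 = (457/4 - 720 + (¼)*4096) + 30990 = (457/4 - 720 + 1024) + 30990 = 1673/4 + 30990 = 125633/4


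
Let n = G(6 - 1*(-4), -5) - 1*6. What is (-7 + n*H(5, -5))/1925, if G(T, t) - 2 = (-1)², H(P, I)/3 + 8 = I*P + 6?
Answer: 236/1925 ≈ 0.12260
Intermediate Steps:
H(P, I) = -6 + 3*I*P (H(P, I) = -24 + 3*(I*P + 6) = -24 + 3*(6 + I*P) = -24 + (18 + 3*I*P) = -6 + 3*I*P)
G(T, t) = 3 (G(T, t) = 2 + (-1)² = 2 + 1 = 3)
n = -3 (n = 3 - 1*6 = 3 - 6 = -3)
(-7 + n*H(5, -5))/1925 = (-7 - 3*(-6 + 3*(-5)*5))/1925 = (-7 - 3*(-6 - 75))/1925 = (-7 - 3*(-81))/1925 = (-7 + 243)/1925 = (1/1925)*236 = 236/1925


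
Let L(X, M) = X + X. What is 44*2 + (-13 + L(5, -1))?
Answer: 85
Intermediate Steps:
L(X, M) = 2*X
44*2 + (-13 + L(5, -1)) = 44*2 + (-13 + 2*5) = 88 + (-13 + 10) = 88 - 3 = 85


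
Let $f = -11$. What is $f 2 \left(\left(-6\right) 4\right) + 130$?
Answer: $658$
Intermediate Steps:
$f 2 \left(\left(-6\right) 4\right) + 130 = \left(-11\right) 2 \left(\left(-6\right) 4\right) + 130 = \left(-22\right) \left(-24\right) + 130 = 528 + 130 = 658$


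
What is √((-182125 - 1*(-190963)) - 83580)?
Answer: I*√74742 ≈ 273.39*I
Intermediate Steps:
√((-182125 - 1*(-190963)) - 83580) = √((-182125 + 190963) - 83580) = √(8838 - 83580) = √(-74742) = I*√74742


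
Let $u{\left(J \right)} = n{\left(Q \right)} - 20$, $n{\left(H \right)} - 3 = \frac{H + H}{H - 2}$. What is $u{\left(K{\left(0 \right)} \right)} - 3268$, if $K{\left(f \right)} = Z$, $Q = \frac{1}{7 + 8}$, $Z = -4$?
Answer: $- \frac{95267}{29} \approx -3285.1$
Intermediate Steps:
$Q = \frac{1}{15} \approx 0.066667$
$n{\left(H \right)} = 3 + \frac{2 H}{-2 + H}$ ($n{\left(H \right)} = 3 + \frac{H + H}{H - 2} = 3 + \frac{2 H}{-2 + H}$)
$K{\left(f \right)} = -4$
$u{\left(J \right)} = - \frac{495}{29}$ ($u{\left(J \right)} = \frac{-6 + 5 \cdot \frac{1}{15}}{-2 + \frac{1}{15}} - 20 = \frac{-6 + \frac{1}{3}}{- \frac{29}{15}} - 20 = \left(- \frac{15}{29}\right) \left(- \frac{17}{3}\right) - 20 = \frac{85}{29} - 20 = - \frac{495}{29}$)
$u{\left(K{\left(0 \right)} \right)} - 3268 = - \frac{495}{29} - 3268 = - \frac{95267}{29}$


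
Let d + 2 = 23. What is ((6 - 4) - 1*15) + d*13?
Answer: 260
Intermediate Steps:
d = 21 (d = -2 + 23 = 21)
((6 - 4) - 1*15) + d*13 = ((6 - 4) - 1*15) + 21*13 = (2 - 15) + 273 = -13 + 273 = 260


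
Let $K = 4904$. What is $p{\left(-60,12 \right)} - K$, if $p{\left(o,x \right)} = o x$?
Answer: $-5624$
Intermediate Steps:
$p{\left(-60,12 \right)} - K = \left(-60\right) 12 - 4904 = -720 - 4904 = -5624$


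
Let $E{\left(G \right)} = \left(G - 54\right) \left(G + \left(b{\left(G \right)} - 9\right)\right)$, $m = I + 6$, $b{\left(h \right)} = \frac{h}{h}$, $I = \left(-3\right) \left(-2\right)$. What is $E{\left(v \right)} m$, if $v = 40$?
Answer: $-5376$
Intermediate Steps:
$I = 6$
$b{\left(h \right)} = 1$
$m = 12$ ($m = 6 + 6 = 12$)
$E{\left(G \right)} = \left(-54 + G\right) \left(-8 + G\right)$ ($E{\left(G \right)} = \left(G - 54\right) \left(G + \left(1 - 9\right)\right) = \left(-54 + G\right) \left(G - 8\right) = \left(-54 + G\right) \left(-8 + G\right)$)
$E{\left(v \right)} m = \left(432 + 40^{2} - 2480\right) 12 = \left(432 + 1600 - 2480\right) 12 = \left(-448\right) 12 = -5376$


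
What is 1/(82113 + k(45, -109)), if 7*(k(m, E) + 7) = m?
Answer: 7/574787 ≈ 1.2178e-5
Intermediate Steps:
k(m, E) = -7 + m/7
1/(82113 + k(45, -109)) = 1/(82113 + (-7 + (⅐)*45)) = 1/(82113 + (-7 + 45/7)) = 1/(82113 - 4/7) = 1/(574787/7) = 7/574787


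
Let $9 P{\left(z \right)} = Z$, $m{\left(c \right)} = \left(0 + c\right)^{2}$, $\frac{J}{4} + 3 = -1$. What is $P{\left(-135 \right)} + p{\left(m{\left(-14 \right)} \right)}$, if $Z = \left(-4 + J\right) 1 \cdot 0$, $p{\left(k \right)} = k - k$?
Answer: $0$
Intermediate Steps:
$J = -16$ ($J = -12 + 4 \left(-1\right) = -12 - 4 = -16$)
$m{\left(c \right)} = c^{2}$
$p{\left(k \right)} = 0$
$Z = 0$ ($Z = \left(-4 - 16\right) 1 \cdot 0 = \left(-20\right) 1 \cdot 0 = \left(-20\right) 0 = 0$)
$P{\left(z \right)} = 0$ ($P{\left(z \right)} = \frac{1}{9} \cdot 0 = 0$)
$P{\left(-135 \right)} + p{\left(m{\left(-14 \right)} \right)} = 0 + 0 = 0$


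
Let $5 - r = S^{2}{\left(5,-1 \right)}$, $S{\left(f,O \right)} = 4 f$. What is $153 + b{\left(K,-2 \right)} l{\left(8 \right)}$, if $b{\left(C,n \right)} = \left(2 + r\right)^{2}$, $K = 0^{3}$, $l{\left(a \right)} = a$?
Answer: $1235745$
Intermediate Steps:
$r = -395$ ($r = 5 - \left(4 \cdot 5\right)^{2} = 5 - 20^{2} = 5 - 400 = -395$)
$K = 0$
$b{\left(C,n \right)} = 154449$ ($b{\left(C,n \right)} = \left(2 - 395\right)^{2} = \left(-393\right)^{2} = 154449$)
$153 + b{\left(K,-2 \right)} l{\left(8 \right)} = 153 + 154449 \cdot 8 = 153 + 1235592 = 1235745$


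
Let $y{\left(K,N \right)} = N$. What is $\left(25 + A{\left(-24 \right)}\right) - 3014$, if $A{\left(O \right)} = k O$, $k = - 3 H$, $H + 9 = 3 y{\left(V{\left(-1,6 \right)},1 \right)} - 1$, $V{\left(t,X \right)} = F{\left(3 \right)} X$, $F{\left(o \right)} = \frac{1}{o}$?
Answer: $-3493$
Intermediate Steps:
$V{\left(t,X \right)} = \frac{X}{3}$
$H = -7$ ($H = -9 + \left(3 \cdot 1 - 1\right) = -9 + \left(3 - 1\right) = -9 + 2 = -7$)
$k = 21$ ($k = \left(-3\right) \left(-7\right) = 21$)
$A{\left(O \right)} = 21 O$
$\left(25 + A{\left(-24 \right)}\right) - 3014 = \left(25 + 21 \left(-24\right)\right) - 3014 = \left(25 - 504\right) - 3014 = -479 - 3014 = -3493$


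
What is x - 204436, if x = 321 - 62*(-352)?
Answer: -182291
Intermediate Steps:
x = 22145 (x = 321 + 21824 = 22145)
x - 204436 = 22145 - 204436 = -182291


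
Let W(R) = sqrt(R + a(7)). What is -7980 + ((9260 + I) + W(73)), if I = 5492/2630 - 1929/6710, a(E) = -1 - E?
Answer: 452406441/352946 + sqrt(65) ≈ 1289.9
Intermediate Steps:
I = 635561/352946 (I = 5492*(1/2630) - 1929*1/6710 = 2746/1315 - 1929/6710 = 635561/352946 ≈ 1.8007)
W(R) = sqrt(-8 + R) (W(R) = sqrt(R + (-1 - 1*7)) = sqrt(R + (-1 - 7)) = sqrt(R - 8) = sqrt(-8 + R))
-7980 + ((9260 + I) + W(73)) = -7980 + ((9260 + 635561/352946) + sqrt(-8 + 73)) = -7980 + (3268915521/352946 + sqrt(65)) = 452406441/352946 + sqrt(65)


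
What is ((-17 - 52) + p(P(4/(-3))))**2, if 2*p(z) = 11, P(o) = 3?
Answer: 16129/4 ≈ 4032.3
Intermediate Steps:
p(z) = 11/2 (p(z) = (1/2)*11 = 11/2)
((-17 - 52) + p(P(4/(-3))))**2 = ((-17 - 52) + 11/2)**2 = (-69 + 11/2)**2 = (-127/2)**2 = 16129/4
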